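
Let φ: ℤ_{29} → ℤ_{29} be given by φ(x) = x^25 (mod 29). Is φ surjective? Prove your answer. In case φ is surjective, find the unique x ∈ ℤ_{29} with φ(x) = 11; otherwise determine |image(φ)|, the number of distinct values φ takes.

2

Since 29 is prime, the nonzero elements of ℤ_{29} form a cyclic group of order 28.
As gcd(25, 28) = 1, raising to the 25th power is a bijection on this group: if u^25 ≡ v^25 then (uv^{−1})^25 = 1, and the only element of order dividing gcd(25, 28) = 1 is 1, so u = v.
With φ(0) = 0 this makes φ injective on all of ℤ_{29}, hence bijective (finite equal-size domain and codomain). In particular φ is surjective.
Since φ is surjective, we find the preimage of 11. The inverse of x ↦ x^25 on (ℤ_{29})^× is x ↦ x^9, because 25·9 = 225 = 8·28 + 1 ≡ 1 (mod 28) and x^{28} = 1 for x ≠ 0 (Fermat). So φ⁻¹(11) = 11^9 mod 29.
Repeated squaring mod 29: 11^1 ≡ 11, 11^2 ≡ 11² = 121 ≡ 5, 11^4 ≡ 5² = 25, 11^8 ≡ 25² = 625 ≡ 16. Since 9 = 8 + 1, 11^9 ≡ 16·11: 16·11 = 176 ≡ 2. So 11^9 ≡ 2 (mod 29).
Hence φ⁻¹(11) = 2.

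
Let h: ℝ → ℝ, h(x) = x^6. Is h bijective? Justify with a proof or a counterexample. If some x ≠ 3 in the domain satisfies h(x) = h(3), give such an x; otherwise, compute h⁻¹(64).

h(3) = 729 = (−3)^6 = h(−3) (since 6 is even), with 3 ≠ −3. So h is not injective, hence not bijective.
For the follow-up, such an x exists: taking x = −3 ∈ ℝ gives h(−3) = 729 = h(3) with −3 ≠ 3.

-3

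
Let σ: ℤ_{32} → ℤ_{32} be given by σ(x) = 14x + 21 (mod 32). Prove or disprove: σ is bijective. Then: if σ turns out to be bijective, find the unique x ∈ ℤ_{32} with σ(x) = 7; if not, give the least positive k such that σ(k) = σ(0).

16

We have gcd(14, 32) = 2 > 1. Taking u = 0 and v = 16: σ(0) = 21 and σ(16) = 14·16 + 21 = 245 ≡ 21 (mod 32).
So σ(0) = σ(16) while 0 ≠ 16, so σ is not injective, hence not bijective.
Since σ is not bijective, we find the least positive k with σ(k) = σ(0): this means 14k ≡ 0 (mod 32), i.e. 32 ∣ 14k. Since gcd(14, 32) = 2, dividing through by 2 this holds exactly when 16 ∣ 7k, and as gcd(7, 16) = 1, exactly when 16 ∣ k.
The smallest positive such k is 16.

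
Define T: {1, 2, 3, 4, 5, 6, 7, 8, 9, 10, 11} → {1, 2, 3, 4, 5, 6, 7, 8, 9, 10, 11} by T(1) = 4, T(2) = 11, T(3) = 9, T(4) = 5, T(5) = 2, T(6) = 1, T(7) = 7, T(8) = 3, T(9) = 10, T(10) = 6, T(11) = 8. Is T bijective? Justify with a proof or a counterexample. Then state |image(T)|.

The values 4, 11, 9, 5, 2, 1, 7, 3, 10, 6, 8 are a permutation of {1, 2, 3, 4, 5, 6, 7, 8, 9, 10, 11}: each element appears exactly once.
So T is injective and surjective, hence bijective.
The image of T is {1, 2, 3, 4, 5, 6, 7, 8, 9, 10, 11}, which has 11 elements.

11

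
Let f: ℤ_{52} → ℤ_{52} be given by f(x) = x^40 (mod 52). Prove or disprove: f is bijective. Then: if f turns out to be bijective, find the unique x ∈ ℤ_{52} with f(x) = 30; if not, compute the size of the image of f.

8

f(1) = 1^40 = 1.
f(5): Repeated squaring mod 52: 5^1 ≡ 5, 5^2 ≡ 5² = 25, 5^4 ≡ 25² = 625 ≡ 1, 5^8 ≡ 1² = 1, 5^16 ≡ 1² = 1, 5^32 ≡ 1² = 1. Since 40 = 32 + 8, 5^40 ≡ 1·1: 1·1 = 1. So 5^40 ≡ 1 (mod 52).
So f(1) = f(5) = 1 while 1 ≠ 5, hence f is not injective, hence not bijective.
Since f is not bijective, we determine |image(f)|. Computing x^40 mod 52 for each x (by repeated squaring, reducing mod 52 at every step), the values f(0), f(1), …, f(51) are: 0, 1, 16, 29, 48, 1, 48, 9, 40, 9, 16, 29, 40, 13, 40, 29, 16, 9, 40, 9, 48, 1, 48, 29, 16, 1, 0, 1, 16, 29, 48, 1, 48, 9, 40, 9, 16, 29, 40, 13, 40, 29, 16, 9, 40, 9, 48, 1, 48, 29, 16, 1.
The distinct values are {0, 1, 9, 13, 16, 29, 40, 48}; there are 8 of them.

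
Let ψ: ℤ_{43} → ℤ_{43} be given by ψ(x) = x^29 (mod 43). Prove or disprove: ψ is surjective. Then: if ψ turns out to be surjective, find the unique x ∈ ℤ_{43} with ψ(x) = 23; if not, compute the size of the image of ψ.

Since 43 is prime, the nonzero elements of ℤ_{43} form a cyclic group of order 42.
As gcd(29, 42) = 1, raising to the 29th power is a bijection on this group: if a^29 ≡ b^29 then (ab^{−1})^29 = 1, and the only element of order dividing gcd(29, 42) = 1 is 1, so a = b.
With ψ(0) = 0 this makes ψ injective on all of ℤ_{43}, hence bijective (finite equal-size domain and codomain). In particular ψ is surjective.
Since ψ is surjective, we find the preimage of 23. The inverse of x ↦ x^29 on (ℤ_{43})^× is x ↦ x^29, because 29·29 = 841 = 20·42 + 1 ≡ 1 (mod 42) and x^{42} = 1 for x ≠ 0 (Fermat). So ψ⁻¹(23) = 23^29 mod 43.
Repeated squaring mod 43: 23^1 ≡ 23, 23^2 ≡ 23² = 529 ≡ 13, 23^4 ≡ 13² = 169 ≡ 40, 23^8 ≡ 40² = 1600 ≡ 9, 23^16 ≡ 9² = 81 ≡ 38. Since 29 = 16 + 8 + 4 + 1, 23^29 ≡ 38·9·40·23: 38·9 = 342 ≡ 41, then 41·40 = 1640 ≡ 6, then 6·23 = 138 ≡ 9. So 23^29 ≡ 9 (mod 43).
Hence ψ⁻¹(23) = 9.

9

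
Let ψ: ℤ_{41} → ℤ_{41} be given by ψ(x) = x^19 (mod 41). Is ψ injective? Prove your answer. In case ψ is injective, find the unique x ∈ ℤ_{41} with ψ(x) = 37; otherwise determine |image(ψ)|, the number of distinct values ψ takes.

10

Since 41 is prime, the nonzero elements of ℤ_{41} form a cyclic group of order 40.
As gcd(19, 40) = 1, raising to the 19th power is a bijection on this group: if s^19 ≡ t^19 then (st^{−1})^19 = 1, and the only element of order dividing gcd(19, 40) = 1 is 1, so s = t.
With ψ(0) = 0 this makes ψ injective on all of ℤ_{41}, hence bijective (finite equal-size domain and codomain). In particular ψ is injective.
Since ψ is injective, we find the preimage of 37. The inverse of x ↦ x^19 on (ℤ_{41})^× is x ↦ x^19, because 19·19 = 361 = 9·40 + 1 ≡ 1 (mod 40) and x^{40} = 1 for x ≠ 0 (Fermat). So ψ⁻¹(37) = 37^19 mod 41.
Repeated squaring mod 41: 37^1 ≡ 37, 37^2 ≡ 37² = 1369 ≡ 16, 37^4 ≡ 16² = 256 ≡ 10, 37^8 ≡ 10² = 100 ≡ 18, 37^16 ≡ 18² = 324 ≡ 37. Since 19 = 16 + 2 + 1, 37^19 ≡ 37·16·37: 37·16 = 592 ≡ 18, then 18·37 = 666 ≡ 10. So 37^19 ≡ 10 (mod 41).
Hence ψ⁻¹(37) = 10.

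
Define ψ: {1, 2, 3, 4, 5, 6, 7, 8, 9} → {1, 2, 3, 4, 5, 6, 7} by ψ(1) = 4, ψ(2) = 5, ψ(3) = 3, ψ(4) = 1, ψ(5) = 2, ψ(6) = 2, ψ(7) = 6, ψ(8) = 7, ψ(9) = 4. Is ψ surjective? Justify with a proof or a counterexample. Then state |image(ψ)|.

Every element of the codomain has a preimage: 1 = ψ(4), 2 = ψ(5), 3 = ψ(3), 4 = ψ(1), 5 = ψ(2), 6 = ψ(7), 7 = ψ(8).
Therefore ψ is surjective.
The image of ψ is {1, 2, 3, 4, 5, 6, 7}, which has 7 elements.

7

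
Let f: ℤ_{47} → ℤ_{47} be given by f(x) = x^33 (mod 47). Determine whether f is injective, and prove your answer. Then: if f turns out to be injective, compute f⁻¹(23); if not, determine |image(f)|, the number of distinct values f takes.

Since 47 is prime, the nonzero elements of ℤ_{47} form a cyclic group of order 46.
As gcd(33, 46) = 1, raising to the 33rd power is a bijection on this group: if u^33 ≡ v^33 then (uv^{−1})^33 = 1, and the only element of order dividing gcd(33, 46) = 1 is 1, so u = v.
With f(0) = 0 this makes f injective on all of ℤ_{47}, hence bijective (finite equal-size domain and codomain). In particular f is injective.
Since f is injective, we find the preimage of 23. The inverse of x ↦ x^33 on (ℤ_{47})^× is x ↦ x^7, because 33·7 = 231 = 5·46 + 1 ≡ 1 (mod 46) and x^{46} = 1 for x ≠ 0 (Fermat). So f⁻¹(23) = 23^7 mod 47.
Repeated squaring mod 47: 23^1 ≡ 23, 23^2 ≡ 23² = 529 ≡ 12, 23^4 ≡ 12² = 144 ≡ 3. Since 7 = 4 + 2 + 1, 23^7 ≡ 3·12·23: 3·12 = 36, then 36·23 = 828 ≡ 29. So 23^7 ≡ 29 (mod 47).
Hence f⁻¹(23) = 29.

29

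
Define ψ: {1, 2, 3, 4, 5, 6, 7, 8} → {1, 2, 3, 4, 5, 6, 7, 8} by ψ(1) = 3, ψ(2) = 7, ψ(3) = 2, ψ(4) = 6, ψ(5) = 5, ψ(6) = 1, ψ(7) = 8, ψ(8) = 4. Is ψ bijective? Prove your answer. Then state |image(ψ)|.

8

The values 3, 7, 2, 6, 5, 1, 8, 4 are a permutation of {1, 2, 3, 4, 5, 6, 7, 8}: each element appears exactly once.
So ψ is injective and surjective, hence bijective.
The image of ψ is {1, 2, 3, 4, 5, 6, 7, 8}, which has 8 elements.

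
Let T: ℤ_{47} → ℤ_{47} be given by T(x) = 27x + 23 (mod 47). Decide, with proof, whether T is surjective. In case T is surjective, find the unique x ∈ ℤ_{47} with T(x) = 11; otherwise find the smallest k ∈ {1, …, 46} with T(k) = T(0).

By definition, T is surjective if every y in the codomain equals T(x) for some x in the domain.
Since gcd(27, 47) = 1, 27 is invertible modulo 47. Euclid's algorithm: 47 = 1·27 + 20, 27 = 1·20 + 7, 20 = 2·7 + 6, 7 = 1·6 + 1; back-substituting gives 1 = 7·27 − 4·47, so 27⁻¹ ≡ 7 (mod 47).
For any y ∈ ℤ_{47}, x = 7(y − 23) mod 47 satisfies T(x) = 27·7(y − 23) + 23 ≡ y (since 27·7 ≡ 1 mod 47). So every y has a preimage.
So T is surjective.
Since T is surjective, we find T⁻¹(11): we need 27x ≡ 11 − 23 ≡ 35 (mod 47). Using 27⁻¹ = 7: x ≡ 7·35 = 245 = 5·47 + 10, so x = 10.
Check: T(10) = 27·10 + 23 = 293 = 6·47 + 11 ≡ 11 (mod 47).

10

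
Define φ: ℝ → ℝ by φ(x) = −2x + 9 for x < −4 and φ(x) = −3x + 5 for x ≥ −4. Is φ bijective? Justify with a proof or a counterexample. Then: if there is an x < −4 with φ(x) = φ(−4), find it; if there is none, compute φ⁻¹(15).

-10/3

Both pieces are strictly decreasing (slopes −2 and −3), so each is injective on its own interval.
The left piece maps (−∞, −4) onto (17, ∞); the right piece maps [−4, ∞) onto (−∞, 17].
Since 17 = 17, the images partition ℝ: φ is injective and surjective, hence bijective.
Because the two images are disjoint, no x < −4 has φ(x) = φ(−4), so we compute φ⁻¹(15): 15 lies in (−∞, 17], so solve −3x + 5 = 15: x = (15 − 5)/(−3) = −10/3.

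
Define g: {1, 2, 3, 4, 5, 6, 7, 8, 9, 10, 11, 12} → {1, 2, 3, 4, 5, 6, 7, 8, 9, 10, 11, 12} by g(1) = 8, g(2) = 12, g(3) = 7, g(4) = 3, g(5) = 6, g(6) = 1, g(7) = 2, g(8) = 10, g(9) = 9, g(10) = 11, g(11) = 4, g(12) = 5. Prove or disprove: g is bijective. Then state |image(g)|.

The values 8, 12, 7, 3, 6, 1, 2, 10, 9, 11, 4, 5 are a permutation of {1, 2, 3, 4, 5, 6, 7, 8, 9, 10, 11, 12}: each element appears exactly once.
So g is injective and surjective, hence bijective.
The image of g is {1, 2, 3, 4, 5, 6, 7, 8, 9, 10, 11, 12}, which has 12 elements.

12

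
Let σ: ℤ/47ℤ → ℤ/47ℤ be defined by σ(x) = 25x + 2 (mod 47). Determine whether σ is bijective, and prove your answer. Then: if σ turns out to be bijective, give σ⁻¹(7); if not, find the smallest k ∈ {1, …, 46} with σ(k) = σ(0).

19

If σ(s) = σ(t), then 25s ≡ 25t (mod 47). Because gcd(25, 47) = 1, we may cancel 25 to get s ≡ t (mod 47).
We now compute 25⁻¹ mod 47 explicitly. Euclid's algorithm: 47 = 1·25 + 22, 25 = 1·22 + 3, 22 = 7·3 + 1; back-substituting gives 1 = 32·25 − 17·47, so 25⁻¹ ≡ 32 (mod 47).
For any y ∈ ℤ/47ℤ, x = 32(y − 2) mod 47 satisfies σ(x) = 25·32(y − 2) + 2 ≡ y (since 25·32 ≡ 1 mod 47). So every y has a preimage.
So σ is bijective.
Since σ is bijective, we compute σ⁻¹(7): solve 25x + 2 ≡ 7 (mod 47), i.e. 25x ≡ 5 (mod 47).
Multiplying by 25⁻¹ = 32 gives x ≡ 32·5 = 160 = 3·47 + 19 ≡ 19 (mod 47).
Check: σ(19) = 25·19 + 2 = 477 = 10·47 + 7 ≡ 7 (mod 47).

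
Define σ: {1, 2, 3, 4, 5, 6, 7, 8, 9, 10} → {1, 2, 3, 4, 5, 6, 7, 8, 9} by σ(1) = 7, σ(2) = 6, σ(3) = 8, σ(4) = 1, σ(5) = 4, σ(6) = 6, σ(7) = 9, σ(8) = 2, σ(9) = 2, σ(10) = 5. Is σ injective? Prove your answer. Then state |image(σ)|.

σ(2) = 6 = σ(6) with 2 ≠ 6, so σ is not injective.
The image of σ is {1, 2, 4, 5, 6, 7, 8, 9}, which has 8 elements.

8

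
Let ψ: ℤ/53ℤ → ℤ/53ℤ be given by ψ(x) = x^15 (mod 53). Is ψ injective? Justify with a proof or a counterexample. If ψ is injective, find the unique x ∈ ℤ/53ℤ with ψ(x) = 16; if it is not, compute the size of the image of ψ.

49

Since 53 is prime, the nonzero elements of ℤ/53ℤ form a cyclic group of order 52.
As gcd(15, 52) = 1, raising to the 15th power is a bijection on this group: if u^15 ≡ v^15 then (uv^{−1})^15 = 1, and the only element of order dividing gcd(15, 52) = 1 is 1, so u = v.
With ψ(0) = 0 this makes ψ injective on all of ℤ/53ℤ, hence bijective (finite equal-size domain and codomain). In particular ψ is injective.
Since ψ is injective, we find the preimage of 16. The inverse of x ↦ x^15 on (ℤ/53ℤ)^× is x ↦ x^7, because 15·7 = 105 = 2·52 + 1 ≡ 1 (mod 52) and x^{52} = 1 for x ≠ 0 (Fermat). So ψ⁻¹(16) = 16^7 mod 53.
Repeated squaring mod 53: 16^1 ≡ 16, 16^2 ≡ 16² = 256 ≡ 44, 16^4 ≡ 44² = 1936 ≡ 28. Since 7 = 4 + 2 + 1, 16^7 ≡ 28·44·16: 28·44 = 1232 ≡ 13, then 13·16 = 208 ≡ 49. So 16^7 ≡ 49 (mod 53).
Hence ψ⁻¹(16) = 49.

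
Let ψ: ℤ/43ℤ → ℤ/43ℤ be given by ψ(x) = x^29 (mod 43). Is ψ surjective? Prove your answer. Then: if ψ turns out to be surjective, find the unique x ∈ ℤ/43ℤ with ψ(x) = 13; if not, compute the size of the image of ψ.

Since 43 is prime, the nonzero elements of ℤ/43ℤ form a cyclic group of order 42.
As gcd(29, 42) = 1, raising to the 29th power is a bijection on this group: if u^29 ≡ v^29 then (uv^{−1})^29 = 1, and the only element of order dividing gcd(29, 42) = 1 is 1, so u = v.
With ψ(0) = 0 this makes ψ injective on all of ℤ/43ℤ, hence bijective (finite equal-size domain and codomain). In particular ψ is surjective.
Since ψ is surjective, we find the preimage of 13. The inverse of x ↦ x^29 on (ℤ/43ℤ)^× is x ↦ x^29, because 29·29 = 841 = 20·42 + 1 ≡ 1 (mod 42) and x^{42} = 1 for x ≠ 0 (Fermat). So ψ⁻¹(13) = 13^29 mod 43.
Repeated squaring mod 43: 13^1 ≡ 13, 13^2 ≡ 13² = 169 ≡ 40, 13^4 ≡ 40² = 1600 ≡ 9, 13^8 ≡ 9² = 81 ≡ 38, 13^16 ≡ 38² = 1444 ≡ 25. Since 29 = 16 + 8 + 4 + 1, 13^29 ≡ 25·38·9·13: 25·38 = 950 ≡ 4, then 4·9 = 36, then 36·13 = 468 ≡ 38. So 13^29 ≡ 38 (mod 43).
Hence ψ⁻¹(13) = 38.

38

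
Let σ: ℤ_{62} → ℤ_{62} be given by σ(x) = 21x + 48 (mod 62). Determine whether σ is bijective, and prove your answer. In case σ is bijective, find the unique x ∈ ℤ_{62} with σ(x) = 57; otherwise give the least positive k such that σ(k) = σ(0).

27

Suppose σ(s) = σ(t) in ℤ_{62}. Then 21s + 48 ≡ 21t + 48 (mod 62), hence 21(s − t) ≡ 0 (mod 62).
Since gcd(21, 62) = 1, 21 is invertible modulo 62, hence s − t ≡ 0 (mod 62), i.e. s = t.
We now compute 21⁻¹ mod 62 explicitly. Euclid's algorithm: 62 = 2·21 + 20, 21 = 1·20 + 1; back-substituting gives 1 = 3·21 − 1·62, so 21⁻¹ ≡ 3 (mod 62).
For any y ∈ ℤ_{62}, x = 3(y − 48) mod 62 satisfies σ(x) = 21·3(y − 48) + 48 ≡ y (since 21·3 ≡ 1 mod 62). So every y has a preimage.
Thus σ is bijective.
Since σ is bijective, we find σ⁻¹(57): we need 21x ≡ 57 − 48 ≡ 9 (mod 62). Using 21⁻¹ = 3: x ≡ 3·9 = 27, so x = 27.
Check: σ(27) = 21·27 + 48 = 615 = 9·62 + 57 ≡ 57 (mod 62).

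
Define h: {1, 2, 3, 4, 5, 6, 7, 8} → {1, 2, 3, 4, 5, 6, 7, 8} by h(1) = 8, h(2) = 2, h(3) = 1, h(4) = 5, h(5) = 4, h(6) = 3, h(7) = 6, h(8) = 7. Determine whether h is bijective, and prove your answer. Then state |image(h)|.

The values 8, 2, 1, 5, 4, 3, 6, 7 are a permutation of {1, 2, 3, 4, 5, 6, 7, 8}: each element appears exactly once.
So h is injective and surjective, hence bijective.
The image of h is {1, 2, 3, 4, 5, 6, 7, 8}, which has 8 elements.

8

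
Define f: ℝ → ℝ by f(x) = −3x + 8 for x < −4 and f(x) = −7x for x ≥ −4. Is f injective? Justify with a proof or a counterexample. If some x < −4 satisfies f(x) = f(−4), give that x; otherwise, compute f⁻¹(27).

-20/3

Both pieces are strictly decreasing (slopes −3 and −7), so each is injective on its own interval.
The left piece maps (−∞, −4) onto (20, ∞); the right piece maps [−4, ∞) onto (−∞, 28].
These images overlap. In particular f(−4) = 28 (right piece), and solving −3x + 8 = 28 on the left piece gives x = −20/3 < −4.
So f(−20/3) = f(−4) with −20/3 ≠ −4, and f is not injective. This x = −20/3 is the requested value below −4.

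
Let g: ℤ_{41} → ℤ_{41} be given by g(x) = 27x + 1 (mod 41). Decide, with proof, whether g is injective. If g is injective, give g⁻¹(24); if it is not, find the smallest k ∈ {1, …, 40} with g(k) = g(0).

Recall that injectivity means: for all x_1, x_2 in the domain, g(x_1) = g(x_2) implies x_1 = x_2.
If g(x_1) = g(x_2), then 27x_1 ≡ 27x_2 (mod 41). Because gcd(27, 41) = 1, we may cancel 27 to get x_1 ≡ x_2 (mod 41).
Therefore g is injective.
We now compute 27⁻¹ mod 41 explicitly. Euclid's algorithm: 41 = 1·27 + 14, 27 = 1·14 + 13, 14 = 1·13 + 1; back-substituting gives 1 = 38·27 − 25·41, so 27⁻¹ ≡ 38 (mod 41).
Since g is injective, we find g⁻¹(24): we need 27x ≡ 24 − 1 ≡ 23 (mod 41). Using 27⁻¹ = 38: x ≡ 38·23 = 874 = 21·41 + 13, so x = 13.
Check: g(13) = 27·13 + 1 = 352 = 8·41 + 24 ≡ 24 (mod 41).

13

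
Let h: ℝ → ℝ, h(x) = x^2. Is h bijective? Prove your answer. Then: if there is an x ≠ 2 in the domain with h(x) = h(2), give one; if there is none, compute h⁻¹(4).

-2

h(2) = 4 = (−2)^2 = h(−2) (since 2 is even), with 2 ≠ −2. So h is not injective, hence not bijective.
For the follow-up, such an x exists: taking x = −2 ∈ ℝ gives h(−2) = 4 = h(2) with −2 ≠ 2.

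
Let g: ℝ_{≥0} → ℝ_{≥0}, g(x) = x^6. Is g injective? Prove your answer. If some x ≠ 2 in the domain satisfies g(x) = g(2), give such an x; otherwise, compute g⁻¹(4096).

On ℝ_{≥0}, x ↦ x^6 is strictly increasing, so g(x_1) = g(x_2) forces x_1 = x_2. Hence g is injective.
Since x ↦ x^6 is strictly increasing on ℝ_{≥0}, it is injective there, so no x ≠ 2 in the domain has g(x) = g(2). We therefore compute g⁻¹(4096) = 4096^{1/6} = 4 (indeed 4^6 = 4096).

4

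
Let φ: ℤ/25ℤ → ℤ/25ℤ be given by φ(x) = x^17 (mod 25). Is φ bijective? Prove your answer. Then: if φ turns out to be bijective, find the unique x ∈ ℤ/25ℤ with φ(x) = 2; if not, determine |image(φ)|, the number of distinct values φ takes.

φ(0) = 0^17 = 0.
φ(5): Repeated squaring mod 25: 5^1 ≡ 5, 5^2 ≡ 5² = 25 ≡ 0, 5^4 ≡ 0² = 0, 5^8 ≡ 0² = 0, 5^16 ≡ 0² = 0. Since 17 = 16 + 1, 5^17 ≡ 0·5: 0·5 = 0. So 5^17 ≡ 0 (mod 25).
So φ(0) = φ(5) = 0 while 0 ≠ 5, therefore φ is not injective, hence not bijective.
Since φ is not bijective, we determine |image(φ)|. Computing x^17 mod 25 for each x (by repeated squaring, reducing mod 25 at every step), the values φ(0), φ(1), …, φ(24) are: 0, 1, 22, 13, 9, 0, 11, 7, 23, 19, 0, 21, 17, 8, 4, 0, 6, 2, 18, 14, 0, 16, 12, 3, 24.
The distinct values are {0, 1, 2, 3, 4, 6, 7, 8, 9, 11, 12, 13, 14, 16, 17, 18, 19, 21, 22, 23, 24}; there are 21 of them.

21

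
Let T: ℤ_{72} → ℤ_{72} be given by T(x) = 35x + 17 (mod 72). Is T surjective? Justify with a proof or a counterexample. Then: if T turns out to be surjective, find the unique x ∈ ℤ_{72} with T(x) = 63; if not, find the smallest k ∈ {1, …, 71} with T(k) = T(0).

26

Recall: surjectivity means every element of the codomain has a preimage under T.
Since gcd(35, 72) = 1, 35 is invertible modulo 72. Euclid's algorithm: 72 = 2·35 + 2, 35 = 17·2 + 1; back-substituting gives 1 = 35·35 − 17·72, so 35⁻¹ ≡ 35 (mod 72).
Then y ↦ 35(y − 17) is a two-sided inverse to T, so every y ∈ ℤ_{72} has a preimage.
Thus T is surjective.
Since T is surjective, we find T⁻¹(63): we need 35x ≡ 63 − 17 ≡ 46 (mod 72). Using 35⁻¹ = 35: x ≡ 35·46 = 1610 = 22·72 + 26, so x = 26.
Check: T(26) = 35·26 + 17 = 927 = 12·72 + 63 ≡ 63 (mod 72).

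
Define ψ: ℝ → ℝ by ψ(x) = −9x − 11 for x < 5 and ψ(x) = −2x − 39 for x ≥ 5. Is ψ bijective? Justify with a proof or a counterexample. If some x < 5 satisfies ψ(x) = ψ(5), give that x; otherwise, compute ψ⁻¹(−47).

Both pieces are strictly decreasing (slopes −9 and −2), so each is injective on its own interval.
The left piece maps (−∞, 5) onto (−56, ∞); the right piece maps [5, ∞) onto (−∞, −49].
These images overlap. In particular ψ(5) = −49 (right piece), and solving −9x − 11 = −49 on the left piece gives x = 38/9 < 5.
So ψ(38/9) = ψ(5) with 38/9 ≠ 5, and ψ is not injective, hence not bijective. This x = 38/9 is the requested value below 5.

38/9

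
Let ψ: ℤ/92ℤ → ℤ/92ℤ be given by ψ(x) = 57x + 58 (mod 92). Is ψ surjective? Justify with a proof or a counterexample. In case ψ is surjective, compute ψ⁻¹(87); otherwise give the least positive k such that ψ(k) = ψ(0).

Recall: ψ is surjective if every y in the codomain equals ψ(x) for some x in the domain.
Since gcd(57, 92) = 1, 57 is invertible modulo 92. Euclid's algorithm: 92 = 1·57 + 35, 57 = 1·35 + 22, 35 = 1·22 + 13, 22 = 1·13 + 9, 13 = 1·9 + 4, 9 = 2·4 + 1; back-substituting gives 1 = 21·57 − 13·92, so 57⁻¹ ≡ 21 (mod 92).
For any y ∈ ℤ/92ℤ, x = 21(y − 58) mod 92 satisfies ψ(x) = 57·21(y − 58) + 58 ≡ y (since 57·21 ≡ 1 mod 92). So every y has a preimage.
Therefore ψ is surjective.
Since ψ is surjective, we find ψ⁻¹(87): we need 57x ≡ 87 − 58 ≡ 29 (mod 92). Using 57⁻¹ = 21: x ≡ 21·29 = 609 = 6·92 + 57, so x = 57.
Check: ψ(57) = 57·57 + 58 = 3307 = 35·92 + 87 ≡ 87 (mod 92).

57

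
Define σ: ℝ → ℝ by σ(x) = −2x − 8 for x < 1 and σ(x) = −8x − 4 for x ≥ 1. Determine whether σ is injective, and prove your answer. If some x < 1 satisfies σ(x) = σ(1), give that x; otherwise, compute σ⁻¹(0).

Both pieces are strictly decreasing (slopes −2 and −8), so each is injective on its own interval.
The left piece maps (−∞, 1) onto (−10, ∞); the right piece maps [1, ∞) onto (−∞, −12].
These images are disjoint, so no value is attained by both pieces. Therefore σ is injective.
Because the two images are disjoint, no x < 1 has σ(x) = σ(1), so we compute σ⁻¹(0): 0 lies in (−10, ∞), so solve −2x − 8 = 0: x = (0 + 8)/(−2) = −4.

-4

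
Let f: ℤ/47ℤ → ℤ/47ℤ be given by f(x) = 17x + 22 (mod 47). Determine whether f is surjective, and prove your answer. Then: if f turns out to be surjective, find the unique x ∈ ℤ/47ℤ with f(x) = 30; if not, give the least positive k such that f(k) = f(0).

Since gcd(17, 47) = 1, 17 is invertible modulo 47. Euclid's algorithm: 47 = 2·17 + 13, 17 = 1·13 + 4, 13 = 3·4 + 1; back-substituting gives 1 = 36·17 − 13·47, so 17⁻¹ ≡ 36 (mod 47).
For any y ∈ ℤ/47ℤ, x = 36(y − 22) mod 47 satisfies f(x) = 17·36(y − 22) + 22 ≡ y (since 17·36 ≡ 1 mod 47). So every y has a preimage.
Therefore f is surjective.
Since f is surjective, we compute f⁻¹(30): solve 17x + 22 ≡ 30 (mod 47), i.e. 17x ≡ 8 (mod 47).
Multiplying by 17⁻¹ = 36 gives x ≡ 36·8 = 288 = 6·47 + 6 ≡ 6 (mod 47).
Check: f(6) = 17·6 + 22 = 124 = 2·47 + 30 ≡ 30 (mod 47).

6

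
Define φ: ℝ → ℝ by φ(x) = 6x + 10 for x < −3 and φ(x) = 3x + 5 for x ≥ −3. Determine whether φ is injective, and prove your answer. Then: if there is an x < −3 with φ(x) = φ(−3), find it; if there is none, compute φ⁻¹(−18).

-14/3

Both pieces are strictly increasing (slopes 6 and 3), so each is injective on its own interval.
The left piece maps (−∞, −3) onto (−∞, −8); the right piece maps [−3, ∞) onto [−4, ∞).
These images are disjoint, so no value is attained by both pieces. Thus φ is injective.
Because the two images are disjoint, no x < −3 has φ(x) = φ(−3), so we compute φ⁻¹(−18): −18 lies in (−∞, −8), so solve 6x + 10 = −18: x = (−18 − 10)/6 = −14/3.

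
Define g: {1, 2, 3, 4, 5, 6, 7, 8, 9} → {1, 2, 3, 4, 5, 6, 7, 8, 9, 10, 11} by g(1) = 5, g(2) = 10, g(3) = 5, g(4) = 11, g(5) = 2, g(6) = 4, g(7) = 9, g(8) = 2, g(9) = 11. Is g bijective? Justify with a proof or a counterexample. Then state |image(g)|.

6

g(1) = 5 = g(3) with 1 ≠ 3, so g is not injective, hence not bijective.
The image of g is {2, 4, 5, 9, 10, 11}, which has 6 elements.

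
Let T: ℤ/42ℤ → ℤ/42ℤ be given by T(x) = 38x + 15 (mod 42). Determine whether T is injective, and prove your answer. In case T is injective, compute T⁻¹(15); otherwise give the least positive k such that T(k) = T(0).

We have gcd(38, 42) = 2 > 1. Taking x_1 = 0 and x_2 = 21: T(0) = 15 and T(21) = 38·21 + 15 = 813 ≡ 15 (mod 42).
So T(0) = T(21) while 0 ≠ 21, hence T is not injective.
Since T is not injective, we find the least positive k with T(k) = T(0): this means 38k ≡ 0 (mod 42), i.e. 42 ∣ 38k. Since gcd(38, 42) = 2, dividing through by 2 this holds exactly when 21 ∣ 19k, and as gcd(19, 21) = 1, exactly when 21 ∣ k.
The smallest positive such k is 21.

21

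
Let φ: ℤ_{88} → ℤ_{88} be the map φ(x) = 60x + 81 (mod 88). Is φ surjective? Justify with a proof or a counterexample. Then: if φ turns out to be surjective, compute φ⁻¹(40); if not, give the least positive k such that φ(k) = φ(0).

Since gcd(60, 88) = 4, we have 60x ≡ 0 (mod 4) for all x, so φ(x) ≡ 1 (mod 4).
But 0 ≢ 1 (mod 4), so 0 ∈ ℤ_{88} has no preimage. Thus φ is not surjective.
Since φ is not surjective, we find the least positive k with φ(k) = φ(0): this means 60k ≡ 0 (mod 88), i.e. 88 ∣ 60k. Since gcd(60, 88) = 4, dividing through by 4 this holds exactly when 22 ∣ 15k, and as gcd(15, 22) = 1, exactly when 22 ∣ k.
The smallest positive such k is 22.

22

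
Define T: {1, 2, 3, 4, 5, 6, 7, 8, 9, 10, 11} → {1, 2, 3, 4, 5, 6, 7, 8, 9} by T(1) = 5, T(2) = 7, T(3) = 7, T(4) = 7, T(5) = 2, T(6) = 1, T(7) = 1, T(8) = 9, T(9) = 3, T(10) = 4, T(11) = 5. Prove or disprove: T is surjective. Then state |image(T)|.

7

No element maps to 6, so T is not surjective.
The image of T is {1, 2, 3, 4, 5, 7, 9}, which has 7 elements.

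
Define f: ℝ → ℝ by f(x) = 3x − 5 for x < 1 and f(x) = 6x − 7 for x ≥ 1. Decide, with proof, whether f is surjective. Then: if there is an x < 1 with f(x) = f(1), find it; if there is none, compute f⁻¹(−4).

Both pieces are strictly increasing (slopes 3 and 6), so each is injective on its own interval.
The left piece maps (−∞, 1) onto (−∞, −2); the right piece maps [1, ∞) onto [−1, ∞).
The union (−∞, −2) ∪ [−1, ∞) omits the interval between −2 and −1; in particular −2 has no preimage. So f is not surjective.
Because the two images are disjoint, no x < 1 has f(x) = f(1), so we compute f⁻¹(−4): −4 lies in (−∞, −2), so solve 3x − 5 = −4: x = (−4 + 5)/3 = 1/3.

1/3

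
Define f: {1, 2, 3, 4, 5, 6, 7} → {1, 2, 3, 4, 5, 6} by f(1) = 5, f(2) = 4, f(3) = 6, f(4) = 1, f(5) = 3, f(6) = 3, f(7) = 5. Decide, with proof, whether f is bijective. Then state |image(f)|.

f(5) = 3 = f(6) with 5 ≠ 6, so f is not injective, hence not bijective.
The image of f is {1, 3, 4, 5, 6}, which has 5 elements.

5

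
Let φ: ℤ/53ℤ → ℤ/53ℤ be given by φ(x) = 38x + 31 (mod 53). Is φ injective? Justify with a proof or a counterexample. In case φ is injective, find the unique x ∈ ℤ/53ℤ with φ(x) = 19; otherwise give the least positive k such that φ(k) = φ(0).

22

Recall: injectivity means: for all x_1, x_2 in the domain, φ(x_1) = φ(x_2) implies x_1 = x_2.
If φ(x_1) = φ(x_2), then 38x_1 ≡ 38x_2 (mod 53). Because gcd(38, 53) = 1, we may cancel 38 to get x_1 ≡ x_2 (mod 53).
So φ is injective.
We now compute 38⁻¹ mod 53 explicitly. Euclid's algorithm: 53 = 1·38 + 15, 38 = 2·15 + 8, 15 = 1·8 + 7, 8 = 1·7 + 1; back-substituting gives 1 = 7·38 − 5·53, so 38⁻¹ ≡ 7 (mod 53).
Since φ is injective, we compute φ⁻¹(19): solve 38x + 31 ≡ 19 (mod 53), i.e. 38x ≡ 41 (mod 53).
Multiplying by 38⁻¹ = 7 gives x ≡ 7·41 = 287 = 5·53 + 22 ≡ 22 (mod 53).
Check: φ(22) = 38·22 + 31 = 867 = 16·53 + 19 ≡ 19 (mod 53).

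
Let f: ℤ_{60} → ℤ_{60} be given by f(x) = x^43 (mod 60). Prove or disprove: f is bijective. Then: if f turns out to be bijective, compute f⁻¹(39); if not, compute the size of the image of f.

f(0) = 0^43 = 0.
f(30): Repeated squaring mod 60: 30^1 ≡ 30, 30^2 ≡ 30² = 900 ≡ 0, 30^4 ≡ 0² = 0, 30^8 ≡ 0² = 0, 30^16 ≡ 0² = 0, 30^32 ≡ 0² = 0. Since 43 = 32 + 8 + 2 + 1, 30^43 ≡ 0·0·0·30: 0·0 = 0, then 0·0 = 0, then 0·30 = 0. So 30^43 ≡ 0 (mod 60).
So f(0) = f(30) = 0 while 0 ≠ 30, so f is not injective, hence not bijective.
Since f is not bijective, we determine |image(f)|. Computing x^43 mod 60 for each x (by repeated squaring, reducing mod 60 at every step), the values f(0), f(1), …, f(59) are: 0, 1, 8, 27, 4, 5, 36, 43, 32, 9, 40, 11, 48, 37, 44, 15, 16, 53, 12, 19, 20, 21, 28, 47, 24, 25, 56, 3, 52, 29, 0, 31, 8, 57, 4, 35, 36, 13, 32, 39, 40, 41, 48, 7, 44, 45, 16, 23, 12, 49, 20, 51, 28, 17, 24, 55, 56, 33, 52, 59.
The distinct values are {0, 1, 3, 4, 5, 7, 8, 9, 11, 12, 13, 15, 16, 17, 19, 20, 21, 23, 24, 25, 27, 28, 29, 31, 32, 33, 35, 36, 37, 39, 40, 41, 43, 44, 45, 47, 48, 49, 51, 52, 53, 55, 56, 57, 59}; there are 45 of them.

45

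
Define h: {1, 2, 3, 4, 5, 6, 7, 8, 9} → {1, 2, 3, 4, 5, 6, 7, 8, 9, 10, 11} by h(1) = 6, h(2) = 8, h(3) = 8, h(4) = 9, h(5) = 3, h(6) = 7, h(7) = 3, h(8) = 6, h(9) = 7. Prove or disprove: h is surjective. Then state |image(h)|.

5

No element maps to 1, so h is not surjective.
The image of h is {3, 6, 7, 8, 9}, which has 5 elements.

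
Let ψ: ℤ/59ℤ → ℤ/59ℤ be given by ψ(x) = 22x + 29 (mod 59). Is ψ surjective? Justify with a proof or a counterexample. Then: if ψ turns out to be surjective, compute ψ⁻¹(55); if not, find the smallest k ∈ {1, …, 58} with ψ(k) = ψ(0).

28

By definition, ψ is surjective if every y in the codomain equals ψ(x) for some x in the domain.
Since gcd(22, 59) = 1, 22 is invertible modulo 59. Euclid's algorithm: 59 = 2·22 + 15, 22 = 1·15 + 7, 15 = 2·7 + 1; back-substituting gives 1 = 51·22 − 19·59, so 22⁻¹ ≡ 51 (mod 59).
Then y ↦ 51(y − 29) is a two-sided inverse to ψ, so every y ∈ ℤ/59ℤ has a preimage.
Therefore ψ is surjective.
Since ψ is surjective, we find ψ⁻¹(55): we need 22x ≡ 55 − 29 ≡ 26 (mod 59). Using 22⁻¹ = 51: x ≡ 51·26 = 1326 = 22·59 + 28, so x = 28.
Check: ψ(28) = 22·28 + 29 = 645 = 10·59 + 55 ≡ 55 (mod 59).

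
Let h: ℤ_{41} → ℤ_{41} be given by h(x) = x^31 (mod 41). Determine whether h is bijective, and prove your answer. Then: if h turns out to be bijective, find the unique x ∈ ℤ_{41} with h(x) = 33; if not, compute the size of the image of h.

8

Since 41 is prime, the nonzero elements of ℤ_{41} form a cyclic group of order 40.
As gcd(31, 40) = 1, raising to the 31st power is a bijection on this group: if a^31 ≡ b^31 then (ab^{−1})^31 = 1, and the only element of order dividing gcd(31, 40) = 1 is 1, so a = b.
With h(0) = 0 this makes h injective on all of ℤ_{41}, hence bijective (finite equal-size domain and codomain). In particular h is bijective.
Since h is bijective, we find the preimage of 33. The inverse of x ↦ x^31 on (ℤ_{41})^× is x ↦ x^31, because 31·31 = 961 = 24·40 + 1 ≡ 1 (mod 40) and x^{40} = 1 for x ≠ 0 (Fermat). So h⁻¹(33) = 33^31 mod 41.
Repeated squaring mod 41: 33^1 ≡ 33, 33^2 ≡ 33² = 1089 ≡ 23, 33^4 ≡ 23² = 529 ≡ 37, 33^8 ≡ 37² = 1369 ≡ 16, 33^16 ≡ 16² = 256 ≡ 10. Since 31 = 16 + 8 + 4 + 2 + 1, 33^31 ≡ 10·16·37·23·33: 10·16 = 160 ≡ 37, then 37·37 = 1369 ≡ 16, then 16·23 = 368 ≡ 40, then 40·33 = 1320 ≡ 8. So 33^31 ≡ 8 (mod 41).
Hence h⁻¹(33) = 8.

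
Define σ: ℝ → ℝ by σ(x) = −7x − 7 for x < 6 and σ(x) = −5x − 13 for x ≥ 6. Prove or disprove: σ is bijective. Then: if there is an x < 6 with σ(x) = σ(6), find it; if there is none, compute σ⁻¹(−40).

36/7

Both pieces are strictly decreasing (slopes −7 and −5), so each is injective on its own interval.
The left piece maps (−∞, 6) onto (−49, ∞); the right piece maps [6, ∞) onto (−∞, −43].
These images overlap. In particular σ(6) = −43 (right piece), and solving −7x − 7 = −43 on the left piece gives x = 36/7 < 6.
So σ(36/7) = σ(6) with 36/7 ≠ 6, and σ is not injective, hence not bijective. This x = 36/7 is the requested value below 6.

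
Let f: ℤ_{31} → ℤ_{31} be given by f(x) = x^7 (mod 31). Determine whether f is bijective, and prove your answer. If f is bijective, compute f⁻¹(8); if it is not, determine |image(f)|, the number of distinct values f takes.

16

Since 31 is prime, the nonzero elements of ℤ_{31} form a cyclic group of order 30.
As gcd(7, 30) = 1, raising to the 7th power is a bijection on this group: if s^7 ≡ t^7 then (st^{−1})^7 = 1, and the only element of order dividing gcd(7, 30) = 1 is 1, so s = t.
With f(0) = 0 this makes f injective on all of ℤ_{31}, hence bijective (finite equal-size domain and codomain). In particular f is bijective.
Since f is bijective, we find the preimage of 8. The inverse of x ↦ x^7 on (ℤ_{31})^× is x ↦ x^13, because 7·13 = 91 = 3·30 + 1 ≡ 1 (mod 30) and x^{30} = 1 for x ≠ 0 (Fermat). So f⁻¹(8) = 8^13 mod 31.
Repeated squaring mod 31: 8^1 ≡ 8, 8^2 ≡ 8² = 64 ≡ 2, 8^4 ≡ 2² = 4, 8^8 ≡ 4² = 16. Since 13 = 8 + 4 + 1, 8^13 ≡ 16·4·8: 16·4 = 64 ≡ 2, then 2·8 = 16. So 8^13 ≡ 16 (mod 31).
Hence f⁻¹(8) = 16.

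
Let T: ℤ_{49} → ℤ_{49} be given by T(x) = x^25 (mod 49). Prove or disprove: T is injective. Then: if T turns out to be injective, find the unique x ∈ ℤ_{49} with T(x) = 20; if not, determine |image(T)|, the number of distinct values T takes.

T(0) = 0^25 = 0.
T(7): Repeated squaring mod 49: 7^1 ≡ 7, 7^2 ≡ 7² = 49 ≡ 0, 7^4 ≡ 0² = 0, 7^8 ≡ 0² = 0, 7^16 ≡ 0² = 0. Since 25 = 16 + 8 + 1, 7^25 ≡ 0·0·7: 0·0 = 0, then 0·7 = 0. So 7^25 ≡ 0 (mod 49).
So T(0) = T(7) = 0 while 0 ≠ 7, hence T is not injective.
Since T is not injective, we determine |image(T)|. Computing x^25 mod 49 for each x (by repeated squaring, reducing mod 49 at every step), the values T(0), T(1), …, T(48) are: 0, 1, 16, 17, 11, 12, 27, 0, 29, 44, 45, 39, 40, 6, 0, 8, 23, 24, 18, 19, 34, 0, 36, 2, 3, 46, 47, 13, 0, 15, 30, 31, 25, 26, 41, 0, 43, 9, 10, 4, 5, 20, 0, 22, 37, 38, 32, 33, 48.
The distinct values are {0, 1, 2, 3, 4, 5, 6, 8, 9, 10, 11, 12, 13, 15, 16, 17, 18, 19, 20, 22, 23, 24, 25, 26, 27, 29, 30, 31, 32, 33, 34, 36, 37, 38, 39, 40, 41, 43, 44, 45, 46, 47, 48}; there are 43 of them.

43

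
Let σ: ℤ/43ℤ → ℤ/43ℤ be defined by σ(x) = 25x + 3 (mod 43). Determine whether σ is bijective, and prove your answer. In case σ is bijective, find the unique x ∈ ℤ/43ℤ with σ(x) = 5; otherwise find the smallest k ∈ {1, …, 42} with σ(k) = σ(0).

19

Recall: σ is injective when σ(u) = σ(v) forces u = v.
If σ(u) = σ(v), then 25u ≡ 25v (mod 43). Because gcd(25, 43) = 1, we may cancel 25 to get u ≡ v (mod 43).
We now compute 25⁻¹ mod 43 explicitly. Euclid's algorithm: 43 = 1·25 + 18, 25 = 1·18 + 7, 18 = 2·7 + 4, 7 = 1·4 + 3, 4 = 1·3 + 1; back-substituting gives 1 = 31·25 − 18·43, so 25⁻¹ ≡ 31 (mod 43).
Then y ↦ 31(y − 3) is a two-sided inverse to σ, so every y ∈ ℤ/43ℤ has a preimage.
Thus σ is bijective.
Since σ is bijective, we compute σ⁻¹(5): solve 25x + 3 ≡ 5 (mod 43), i.e. 25x ≡ 2 (mod 43).
Multiplying by 25⁻¹ = 31 gives x ≡ 31·2 = 62 = 1·43 + 19 ≡ 19 (mod 43).
Check: σ(19) = 25·19 + 3 = 478 = 11·43 + 5 ≡ 5 (mod 43).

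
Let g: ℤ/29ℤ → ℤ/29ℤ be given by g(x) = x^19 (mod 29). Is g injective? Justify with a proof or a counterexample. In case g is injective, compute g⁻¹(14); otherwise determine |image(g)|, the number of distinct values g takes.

Since 29 is prime, the nonzero elements of ℤ/29ℤ form a cyclic group of order 28.
As gcd(19, 28) = 1, raising to the 19th power is a bijection on this group: if x_1^19 ≡ x_2^19 then (x_1x_2^{−1})^19 = 1, and the only element of order dividing gcd(19, 28) = 1 is 1, so x_1 = x_2.
With g(0) = 0 this makes g injective on all of ℤ/29ℤ, hence bijective (finite equal-size domain and codomain). In particular g is injective.
Since g is injective, we find the preimage of 14. The inverse of x ↦ x^19 on (ℤ/29ℤ)^× is x ↦ x^3, because 19·3 = 57 = 2·28 + 1 ≡ 1 (mod 28) and x^{28} = 1 for x ≠ 0 (Fermat). So g⁻¹(14) = 14^3 mod 29.
Repeated squaring mod 29: 14^1 ≡ 14, 14^2 ≡ 14² = 196 ≡ 22. Since 3 = 2 + 1, 14^3 ≡ 22·14: 22·14 = 308 ≡ 18. So 14^3 ≡ 18 (mod 29).
Hence g⁻¹(14) = 18.

18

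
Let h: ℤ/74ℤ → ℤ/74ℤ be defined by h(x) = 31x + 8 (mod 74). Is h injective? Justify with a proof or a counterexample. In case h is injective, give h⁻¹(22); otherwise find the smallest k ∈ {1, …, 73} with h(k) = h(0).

10

Suppose h(u) = h(v) in ℤ/74ℤ. Then 31u + 8 ≡ 31v + 8 (mod 74), thus 31(u − v) ≡ 0 (mod 74).
Since gcd(31, 74) = 1, 31 is invertible modulo 74, therefore u − v ≡ 0 (mod 74), i.e. u = v.
So h is injective.
We now compute 31⁻¹ mod 74 explicitly. Euclid's algorithm: 74 = 2·31 + 12, 31 = 2·12 + 7, 12 = 1·7 + 5, 7 = 1·5 + 2, 5 = 2·2 + 1; back-substituting gives 1 = 43·31 − 18·74, so 31⁻¹ ≡ 43 (mod 74).
Since h is injective, we find h⁻¹(22): we need 31x ≡ 22 − 8 ≡ 14 (mod 74). Using 31⁻¹ = 43: x ≡ 43·14 = 602 = 8·74 + 10, so x = 10.
Check: h(10) = 31·10 + 8 = 318 = 4·74 + 22 ≡ 22 (mod 74).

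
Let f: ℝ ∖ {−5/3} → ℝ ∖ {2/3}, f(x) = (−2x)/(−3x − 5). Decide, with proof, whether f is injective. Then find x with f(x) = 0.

Suppose f(x_1) = f(x_2). Cross-multiplying: (−2x_1)(−3x_2 − 5) = (−2x_2)(−3x_1 − 5).
Expanding both sides and cancelling the symmetric terms leaves 10·(x_1 − x_2) = 0. Since 10 ≠ 0, x_1 = x_2. Thus f is injective.
Solving f(x) = 0: cross-multiplying gives −2x = 0(−3x − 5), which rearranges to −2x = 0, so x = 0.

0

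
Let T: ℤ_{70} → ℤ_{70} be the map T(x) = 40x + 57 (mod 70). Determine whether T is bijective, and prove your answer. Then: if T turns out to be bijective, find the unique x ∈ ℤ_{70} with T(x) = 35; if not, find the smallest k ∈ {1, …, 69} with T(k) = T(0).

We have gcd(40, 70) = 10 > 1. Taking a = 0 and b = 7: T(0) = 57 and T(7) = 40·7 + 57 = 337 ≡ 57 (mod 70).
So T(0) = T(7) while 0 ≠ 7, thus T is not injective, hence not bijective.
Since T is not bijective, we find the least positive k with T(k) = T(0): this means 40k ≡ 0 (mod 70), i.e. 70 ∣ 40k. Since gcd(40, 70) = 10, dividing through by 10 this holds exactly when 7 ∣ 4k, and as gcd(4, 7) = 1, exactly when 7 ∣ k.
The smallest positive such k is 7.

7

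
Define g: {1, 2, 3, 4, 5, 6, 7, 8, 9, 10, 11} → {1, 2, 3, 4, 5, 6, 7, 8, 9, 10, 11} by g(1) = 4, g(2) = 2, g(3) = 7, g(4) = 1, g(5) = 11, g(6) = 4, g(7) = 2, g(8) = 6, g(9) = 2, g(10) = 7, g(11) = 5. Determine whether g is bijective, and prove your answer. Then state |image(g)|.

7

g(1) = 4 = g(6) with 1 ≠ 6, so g is not injective, hence not bijective.
The image of g is {1, 2, 4, 5, 6, 7, 11}, which has 7 elements.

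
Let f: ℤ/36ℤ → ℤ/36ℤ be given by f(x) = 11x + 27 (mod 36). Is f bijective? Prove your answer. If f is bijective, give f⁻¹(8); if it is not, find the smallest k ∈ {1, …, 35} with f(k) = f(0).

31

By definition, f is injective if f(u) = f(v) implies u = v.
If f(u) = f(v), then 11u ≡ 11v (mod 36). Because gcd(11, 36) = 1, we may cancel 11 to get u ≡ v (mod 36).
We now compute 11⁻¹ mod 36 explicitly. Euclid's algorithm: 36 = 3·11 + 3, 11 = 3·3 + 2, 3 = 1·2 + 1; back-substituting gives 1 = 23·11 − 7·36, so 11⁻¹ ≡ 23 (mod 36).
Then y ↦ 23(y − 27) is a two-sided inverse to f, so every y ∈ ℤ/36ℤ has a preimage.
Thus f is bijective.
Since f is bijective, we compute f⁻¹(8): solve 11x + 27 ≡ 8 (mod 36), i.e. 11x ≡ 17 (mod 36).
Multiplying by 11⁻¹ = 23 gives x ≡ 23·17 = 391 = 10·36 + 31 ≡ 31 (mod 36).
Check: f(31) = 11·31 + 27 = 368 = 10·36 + 8 ≡ 8 (mod 36).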